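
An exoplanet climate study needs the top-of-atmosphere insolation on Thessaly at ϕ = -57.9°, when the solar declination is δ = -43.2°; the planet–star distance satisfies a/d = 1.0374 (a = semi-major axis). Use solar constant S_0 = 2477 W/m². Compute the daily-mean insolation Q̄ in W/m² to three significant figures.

Q̄ ≈ 1.55e+03 W/m²

cos h₀ = −tan(-57.9°) tan(-43.200°) = -1.4970 ≤ −1 ⇒ polar day, h₀ = π.
Bracket: h₀ sin ϕ sin δ + cos ϕ cos δ sin h₀ = 3.1416×-0.84712×-0.68455 + 0.53140×0.72897×0.00000 = 1.821801 + 0.000000 = 1.821801.
Inverse-square distance factor (a/d)² = 1.0374² = 1.076199.
Q̄ = (S_0/π) × 1.076199 × [bracket] = (2477/π) × 1.076199 × 1.821801 = 1546 W/m².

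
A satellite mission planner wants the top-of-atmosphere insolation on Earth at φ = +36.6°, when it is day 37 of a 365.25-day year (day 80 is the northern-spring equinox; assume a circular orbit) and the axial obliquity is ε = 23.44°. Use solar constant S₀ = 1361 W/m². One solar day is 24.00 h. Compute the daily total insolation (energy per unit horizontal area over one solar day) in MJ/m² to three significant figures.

Solar longitude: λ_s = 360° × (37 − 80)/365.25 = -42.382°, i.e. -42.382° + 360° = 317.618°.
sin δ = sin 23.44° × sin 317.618° = -0.26814, so δ = -15.553°.
cos H₀ = −tan(+36.6°) tan(-15.553°) = 0.2067, H₀ = 1.3626 rad.
Bracket: H₀ sin φ sin δ + cos φ cos δ sin H₀ = 1.3626×0.59622×-0.26814 + 0.80282×0.96338×0.97840 = -0.217839 + 0.756715 = 0.538876.
Q̄ = (S₀/π) × [bracket] = (1361/π) × 0.538876 = 233.45 W/m².
Daily total = Q̄ × 24.00 h × 3600 s/h = 233.45 × 24.00 × 3600 / 10⁶ = 20.17 MJ/m².

20.2 MJ/m²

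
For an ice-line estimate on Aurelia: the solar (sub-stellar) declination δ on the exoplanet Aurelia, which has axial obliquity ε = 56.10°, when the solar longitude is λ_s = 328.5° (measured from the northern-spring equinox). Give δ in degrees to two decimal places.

δ = -25.70°

sin δ = sin ε · sin λ_s = sin 56.10° × sin 328.5° = -0.433680.
δ = arcsin(-0.433680) = -25.70°.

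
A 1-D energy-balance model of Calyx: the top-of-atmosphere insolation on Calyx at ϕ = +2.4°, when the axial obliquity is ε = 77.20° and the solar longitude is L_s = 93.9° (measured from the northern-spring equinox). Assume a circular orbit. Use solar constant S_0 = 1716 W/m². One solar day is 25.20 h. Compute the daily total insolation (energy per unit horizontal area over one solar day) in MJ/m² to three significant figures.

14.8 MJ/m²

Solar declination: sin δ = sin ε · sin L_s = sin 77.20° × sin 93.9° = 0.97289, so δ = +76.629°.
cos h₀ = −tan(+2.4°) tan(+76.629°) = -0.1763, h₀ = 1.7480 rad.
Bracket: h₀ sin ϕ sin δ + cos ϕ cos δ sin h₀ = 1.7480×0.04188×0.97289 + 0.99912×0.23126×0.98433 = 0.071222 + 0.227436 = 0.298658.
Q̄ = (S_0/π) × [bracket] = (1716/π) × 0.298658 = 163.13 W/m².
Daily total = Q̄ × 25.20 h × 3600 s/h = 163.13 × 25.20 × 3600 / 10⁶ = 14.80 MJ/m².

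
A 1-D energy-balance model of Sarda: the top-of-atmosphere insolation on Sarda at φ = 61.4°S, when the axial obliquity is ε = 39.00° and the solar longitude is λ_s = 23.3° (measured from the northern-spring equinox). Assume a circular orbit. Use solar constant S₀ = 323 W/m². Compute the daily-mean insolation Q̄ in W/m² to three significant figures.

Q̄ ≈ 17.8 W/m²

Solar declination: sin δ = sin ε · sin λ_s = sin 39.00° × sin 23.3° = 0.24892, so δ = +14.414°.
cos H₀ = −tan(-61.4°) tan(+14.414°) = 0.4714, H₀ = 1.0799 rad.
Bracket: H₀ sin φ sin δ + cos φ cos δ sin H₀ = 1.0799×-0.87798×0.24892 + 0.47869×0.96852×0.88192 = -0.236009 + 0.408876 = 0.172867.
Q̄ = (S₀/π) × [bracket] = (323/π) × 0.172867 = 17.77 W/m².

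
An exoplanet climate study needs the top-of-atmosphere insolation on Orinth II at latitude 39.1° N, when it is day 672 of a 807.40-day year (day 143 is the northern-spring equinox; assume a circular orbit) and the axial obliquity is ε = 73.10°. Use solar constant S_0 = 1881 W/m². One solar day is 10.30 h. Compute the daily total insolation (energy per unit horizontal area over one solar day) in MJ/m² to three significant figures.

0.00 MJ/m²

Solar longitude: L_s = 360° × (672 − 143)/807.40 = 235.868°.
sin δ = sin 73.10° × sin 235.868° = -0.79200, so δ = -52.373°.
cos h₀ = −tan(+39.1°) tan(-52.373°) = 1.0543 ≥ 1 ⇒ polar night, h₀ = 0 and Q̄ = 0.
Daily total = Q̄ × 10.30 h × 3600 s/h = 0.00 MJ/m².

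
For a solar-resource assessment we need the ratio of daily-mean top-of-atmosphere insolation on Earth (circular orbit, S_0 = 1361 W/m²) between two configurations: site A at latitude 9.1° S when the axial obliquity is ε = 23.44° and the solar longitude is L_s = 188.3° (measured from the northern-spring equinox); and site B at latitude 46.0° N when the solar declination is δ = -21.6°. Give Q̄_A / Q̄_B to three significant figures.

Q̄_A / Q̄_B ≈ 3.51

— Configuration A (ϕ=-9.1°):
Solar declination: sin δ = sin ε · sin L_s = sin 23.44° × sin 188.3° = -0.05742, so δ = -3.292°.
cos h₀ = −tan(-9.1°) tan(-3.292°) = -0.0092, h₀ = 1.5800 rad.
Bracket: h₀ sin ϕ sin δ + cos ϕ cos δ sin h₀ = 1.5800×-0.15816×-0.05742 + 0.98741×0.99835×0.99996 = 0.014349 + 0.985741 = 1.000090.
Q̄ = (S_0/π) × [bracket] = (1361/π) × 1.000090 = 433.26 W/m².
— Configuration B (ϕ=+46.0°):
cos h₀ = −tan(+46.0°) tan(-21.600°) = 0.4100, h₀ = 1.1483 rad.
Bracket: h₀ sin ϕ sin δ + cos ϕ cos δ sin h₀ = 1.1483×0.71934×-0.36812 + 0.69466×0.92978×0.91209 = -0.304074 + 0.589102 = 0.285028.
Q̄ = (S_0/π) × [bracket] = (1361/π) × 0.285028 = 123.48 W/m².
Ratio Q̄_A / Q̄_B = 433.26 / 123.48 = 3.509.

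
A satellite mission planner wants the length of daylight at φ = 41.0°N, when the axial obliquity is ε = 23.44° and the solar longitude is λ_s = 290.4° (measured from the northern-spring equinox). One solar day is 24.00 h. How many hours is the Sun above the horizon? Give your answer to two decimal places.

9.27 h

Solar declination: sin δ = sin ε · sin λ_s = sin 23.44° × sin 290.4° = -0.37284, so δ = -21.891°.
cos H₀ = −tan φ · tan δ = −tan(+41.0°) × tan(-21.891°) = 0.3493, so H₀ = 1.2140 rad = 69.56°.
Daylight = 2H₀/(2π) × 24.00 h = (1.2140/π) × 24.00 = 9.27 h.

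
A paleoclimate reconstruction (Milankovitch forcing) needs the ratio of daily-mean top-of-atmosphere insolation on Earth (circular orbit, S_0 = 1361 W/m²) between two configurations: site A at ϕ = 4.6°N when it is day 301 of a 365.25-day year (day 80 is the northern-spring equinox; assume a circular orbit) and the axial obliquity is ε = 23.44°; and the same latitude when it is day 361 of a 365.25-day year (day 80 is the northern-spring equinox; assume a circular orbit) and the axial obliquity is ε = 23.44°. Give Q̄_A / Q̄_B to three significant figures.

Q̄_A / Q̄_B ≈ 1.08

— Configuration A (ϕ=+4.6°):
Solar longitude: L_s = 360° × (301 − 80)/365.25 = 217.823°.
sin δ = sin 23.44° × sin 217.823° = -0.24394, so δ = -14.119°.
cos h₀ = −tan(+4.6°) tan(-14.119°) = 0.0202, h₀ = 1.5506 rad.
Bracket: h₀ sin ϕ sin δ + cos ϕ cos δ sin h₀ = 1.5506×0.08020×-0.24394 + 0.99678×0.96979×0.99980 = -0.030336 + 0.966474 = 0.936138.
Q̄ = (S_0/π) × [bracket] = (1361/π) × 0.936138 = 405.55 W/m².
— Configuration B (ϕ=+4.6°):
Solar longitude: L_s = 360° × (361 − 80)/365.25 = 276.961°.
sin δ = sin 23.44° × sin 276.961° = -0.39486, so δ = -23.257°.
cos h₀ = −tan(+4.6°) tan(-23.257°) = 0.0346, h₀ = 1.5362 rad.
Bracket: h₀ sin ϕ sin δ + cos ϕ cos δ sin h₀ = 1.5362×0.08020×-0.39486 + 0.99678×0.91874×0.99940 = -0.048648 + 0.915232 = 0.866584.
Q̄ = (S_0/π) × [bracket] = (1361/π) × 0.866584 = 375.42 W/m².
Ratio Q̄_A / Q̄_B = 405.55 / 375.42 = 1.080.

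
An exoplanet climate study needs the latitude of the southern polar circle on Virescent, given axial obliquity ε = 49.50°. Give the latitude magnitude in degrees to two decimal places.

The polar circle is the lowest latitude that experiences at least one full rotation of continuous darkness at the northern-summer solstice; it lies at |ϕ| = 90° − ε = 90° − 49.50° = 40.50°.

40.50°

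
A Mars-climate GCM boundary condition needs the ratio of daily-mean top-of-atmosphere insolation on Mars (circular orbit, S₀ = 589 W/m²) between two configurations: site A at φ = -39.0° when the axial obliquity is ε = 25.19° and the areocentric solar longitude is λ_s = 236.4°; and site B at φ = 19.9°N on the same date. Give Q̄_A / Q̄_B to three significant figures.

— Configuration A (φ=-39.0°):
sin δ = sin 25.19° × sin 236.4° = -0.35451, so δ = -20.763°.
cos H₀ = −tan(-39.0°) tan(-20.763°) = -0.3070, H₀ = 1.8829 rad.
Bracket: H₀ sin φ sin δ + cos φ cos δ sin H₀ = 1.8829×-0.62932×-0.35451 + 0.77715×0.93505×0.95170 = 0.420075 + 0.691576 = 1.111651.
Q̄ = (S₀/π) × [bracket] = (589/π) × 1.111651 = 208.42 W/m².
— Configuration B (φ=+19.9°):
cos H₀ = −tan(+19.9°) tan(-20.763°) = 0.1372, H₀ = 1.4331 rad.
Bracket: H₀ sin φ sin δ + cos φ cos δ sin H₀ = 1.4331×0.34038×-0.35451 + 0.94029×0.93505×0.99054 = -0.172929 + 0.870901 = 0.697972.
Q̄ = (S₀/π) × [bracket] = (589/π) × 0.697972 = 130.86 W/m².
Ratio Q̄_A / Q̄_B = 208.42 / 130.86 = 1.593.

Q̄_A / Q̄_B ≈ 1.59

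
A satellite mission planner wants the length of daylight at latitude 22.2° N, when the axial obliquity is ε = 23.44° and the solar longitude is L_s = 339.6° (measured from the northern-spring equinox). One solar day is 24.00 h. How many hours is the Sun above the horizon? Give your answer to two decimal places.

Solar declination: sin δ = sin ε · sin L_s = sin 23.44° × sin 339.6° = -0.13866, so δ = -7.970°.
cos h₀ = −tan ϕ · tan δ = −tan(+22.2°) × tan(-7.970°) = 0.0571, so h₀ = 1.5136 rad = 86.72°.
Daylight = 2h₀/(2π) × 24.00 h = (1.5136/π) × 24.00 = 11.56 h.

11.56 h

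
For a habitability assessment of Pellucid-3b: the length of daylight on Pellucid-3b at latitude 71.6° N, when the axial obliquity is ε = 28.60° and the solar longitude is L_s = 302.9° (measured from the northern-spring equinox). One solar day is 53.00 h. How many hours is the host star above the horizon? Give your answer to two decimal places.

Solar declination: sin δ = sin ε · sin L_s = sin 28.60° × sin 302.9° = -0.40192, so δ = -23.698°.
cos h₀ = −tan ϕ · tan δ = 1.3195 ≥ 1, so the host star never rises (polar night) and h₀ = 0.
Daylight = 2h₀/(2π) × 53.00 h = (0.0000/π) × 53.00 = 0.00 h.

0.00 h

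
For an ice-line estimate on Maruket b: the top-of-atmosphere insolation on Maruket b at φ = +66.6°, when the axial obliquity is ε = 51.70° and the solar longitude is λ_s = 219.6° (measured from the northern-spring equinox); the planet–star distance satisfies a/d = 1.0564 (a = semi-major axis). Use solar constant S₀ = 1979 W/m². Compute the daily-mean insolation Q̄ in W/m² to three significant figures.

Solar declination: sin δ = sin ε · sin λ_s = sin 51.70° × sin 219.6° = -0.50024, so δ = -30.016°.
cos H₀ = −tan(+66.6°) tan(-30.016°) = 1.3350 ≥ 1 ⇒ polar night, H₀ = 0 and Q̄ = 0.
Inverse-square distance factor (a/d)² = 1.0564² = 1.115981.

Q̄ ≈ 0.00 W/m²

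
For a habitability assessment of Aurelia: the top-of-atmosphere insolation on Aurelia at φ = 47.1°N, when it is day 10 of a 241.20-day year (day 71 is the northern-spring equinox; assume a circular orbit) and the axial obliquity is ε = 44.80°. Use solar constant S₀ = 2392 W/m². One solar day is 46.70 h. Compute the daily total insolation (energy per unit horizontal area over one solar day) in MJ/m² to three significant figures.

Solar longitude: λ_s = 360° × (10 − 71)/241.20 = -91.045°, i.e. -91.045° + 360° = 268.955°.
sin δ = sin 44.80° × sin 268.955° = -0.70452, so δ = -44.791°.
cos H₀ = −tan(+47.1°) tan(-44.791°) = 1.0683 ≥ 1 ⇒ polar night, H₀ = 0 and Q̄ = 0.
Daily total = Q̄ × 46.70 h × 3600 s/h = 0.00 MJ/m².

0.00 MJ/m²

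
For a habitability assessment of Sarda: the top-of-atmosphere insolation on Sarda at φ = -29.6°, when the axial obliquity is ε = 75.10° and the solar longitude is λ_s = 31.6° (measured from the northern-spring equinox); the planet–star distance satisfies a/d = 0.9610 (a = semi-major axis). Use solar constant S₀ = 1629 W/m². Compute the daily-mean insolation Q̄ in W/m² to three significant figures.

Solar declination: sin δ = sin ε · sin λ_s = sin 75.10° × sin 31.6° = 0.50637, so δ = +30.422°.
cos H₀ = −tan(-29.6°) tan(+30.422°) = 0.3336, H₀ = 1.2307 rad.
Bracket: H₀ sin φ sin δ + cos φ cos δ sin H₀ = 1.2307×-0.49394×0.50637 + 0.86949×0.86232×0.94272 = -0.307818 + 0.706831 = 0.399013.
Inverse-square distance factor (a/d)² = 0.9610² = 0.923521.
Q̄ = (S₀/π) × 0.923521 × [bracket] = (1629/π) × 0.923521 × 0.399013 = 191.1 W/m².

Q̄ ≈ 191 W/m²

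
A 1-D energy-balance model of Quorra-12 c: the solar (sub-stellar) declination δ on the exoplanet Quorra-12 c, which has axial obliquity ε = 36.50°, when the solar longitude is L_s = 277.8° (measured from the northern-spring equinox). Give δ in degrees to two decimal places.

δ = -36.11°

sin δ = sin ε · sin L_s = sin 36.50° × sin 277.8° = -0.589319.
δ = arcsin(-0.589319) = -36.11°.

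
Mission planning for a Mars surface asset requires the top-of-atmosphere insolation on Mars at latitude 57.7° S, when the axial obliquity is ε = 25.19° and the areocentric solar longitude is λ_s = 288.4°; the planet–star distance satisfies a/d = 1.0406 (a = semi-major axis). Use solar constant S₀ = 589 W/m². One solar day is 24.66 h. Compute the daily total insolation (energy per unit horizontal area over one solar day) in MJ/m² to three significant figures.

20.7 MJ/m²

sin δ = sin 25.19° × sin 288.4° = -0.40386, so δ = -23.820°.
cos H₀ = −tan(-57.7°) tan(-23.820°) = -0.6983, H₀ = 2.3439 rad.
Bracket: H₀ sin φ sin δ + cos φ cos δ sin H₀ = 2.3439×-0.84526×-0.40386 + 0.53435×0.91482×0.71578 = 0.800129 + 0.349898 = 1.150027.
Inverse-square distance factor (a/d)² = 1.0406² = 1.082848.
Q̄ = (S₀/π) × 1.082848 × [bracket] = (589/π) × 1.082848 × 1.150027 = 233.48 W/m².
Daily total = Q̄ × 24.66 h × 3600 s/h = 233.48 × 24.66 × 3600 / 10⁶ = 20.73 MJ/m².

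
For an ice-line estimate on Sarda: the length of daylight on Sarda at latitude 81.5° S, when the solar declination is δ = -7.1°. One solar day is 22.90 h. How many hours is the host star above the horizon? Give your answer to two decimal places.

18.63 h

cos H₀ = −tan φ · tan δ = −tan(-81.5°) × tan(-7.100°) = -0.8334, so H₀ = 2.5561 rad = 146.45°.
Daylight = 2H₀/(2π) × 22.90 h = (2.5561/π) × 22.90 = 18.63 h.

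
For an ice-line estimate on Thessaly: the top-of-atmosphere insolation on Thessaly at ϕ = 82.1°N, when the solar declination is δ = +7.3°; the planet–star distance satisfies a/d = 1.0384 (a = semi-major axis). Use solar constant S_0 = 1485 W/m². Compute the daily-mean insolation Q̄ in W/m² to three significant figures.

cos h₀ = −tan(+82.1°) tan(+7.300°) = -0.9232, h₀ = 2.7471 rad.
Bracket: h₀ sin ϕ sin δ + cos ϕ cos δ sin h₀ = 2.7471×0.99051×0.12706 + 0.13744×0.99189×0.38435 = 0.345734 + 0.052397 = 0.398131.
Inverse-square distance factor (a/d)² = 1.0384² = 1.078275.
Q̄ = (S_0/π) × 1.078275 × [bracket] = (1485/π) × 1.078275 × 0.398131 = 202.9 W/m².

Q̄ ≈ 203 W/m²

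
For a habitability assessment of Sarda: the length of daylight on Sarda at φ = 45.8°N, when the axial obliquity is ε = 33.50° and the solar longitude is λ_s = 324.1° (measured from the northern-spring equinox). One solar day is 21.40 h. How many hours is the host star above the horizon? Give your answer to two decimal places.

8.25 h

Solar declination: sin δ = sin ε · sin λ_s = sin 33.50° × sin 324.1° = -0.32364, so δ = -18.883°.
cos H₀ = −tan φ · tan δ = −tan(+45.8°) × tan(-18.883°) = 0.3517, so H₀ = 1.2114 rad = 69.41°.
Daylight = 2H₀/(2π) × 21.40 h = (1.2114/π) × 21.40 = 8.25 h.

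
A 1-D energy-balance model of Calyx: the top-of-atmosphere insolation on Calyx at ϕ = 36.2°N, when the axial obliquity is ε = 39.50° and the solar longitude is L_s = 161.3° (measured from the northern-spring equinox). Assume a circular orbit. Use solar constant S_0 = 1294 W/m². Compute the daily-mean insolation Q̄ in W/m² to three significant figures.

Q̄ ≈ 407 W/m²

Solar declination: sin δ = sin ε · sin L_s = sin 39.50° × sin 161.3° = 0.20393, so δ = +11.767°.
cos h₀ = −tan(+36.2°) tan(+11.767°) = -0.1525, h₀ = 1.7239 rad.
Bracket: h₀ sin ϕ sin δ + cos ϕ cos δ sin h₀ = 1.7239×0.59061×0.20393 + 0.80696×0.97898×0.98831 = 0.207632 + 0.780763 = 0.988395.
Q̄ = (S_0/π) × [bracket] = (1294/π) × 0.988395 = 407.1 W/m².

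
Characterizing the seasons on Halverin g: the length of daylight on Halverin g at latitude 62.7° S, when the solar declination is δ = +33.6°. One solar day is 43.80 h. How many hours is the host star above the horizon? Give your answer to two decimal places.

0.00 h

cos h₀ = −tan ϕ · tan δ = 1.2872 ≥ 1, so the host star never rises (polar night) and h₀ = 0.
Daylight = 2h₀/(2π) × 43.80 h = (0.0000/π) × 43.80 = 0.00 h.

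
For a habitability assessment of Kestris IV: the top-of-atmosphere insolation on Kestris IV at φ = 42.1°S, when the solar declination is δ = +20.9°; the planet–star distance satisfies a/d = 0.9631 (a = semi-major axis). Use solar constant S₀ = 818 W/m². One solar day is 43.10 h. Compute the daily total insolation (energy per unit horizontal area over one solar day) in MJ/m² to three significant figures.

13.5 MJ/m²

cos H₀ = −tan(-42.1°) tan(+20.900°) = 0.3450, H₀ = 1.2185 rad.
Bracket: H₀ sin φ sin δ + cos φ cos δ sin H₀ = 1.2185×-0.67043×0.35674 + 0.74198×0.93420×0.93859 = -0.291428 + 0.650591 = 0.359163.
Inverse-square distance factor (a/d)² = 0.9631² = 0.927562.
Q̄ = (S₀/π) × 0.927562 × [bracket] = (818/π) × 0.927562 × 0.359163 = 86.744 W/m².
Daily total = Q̄ × 43.10 h × 3600 s/h = 86.744 × 43.10 × 3600 / 10⁶ = 13.46 MJ/m².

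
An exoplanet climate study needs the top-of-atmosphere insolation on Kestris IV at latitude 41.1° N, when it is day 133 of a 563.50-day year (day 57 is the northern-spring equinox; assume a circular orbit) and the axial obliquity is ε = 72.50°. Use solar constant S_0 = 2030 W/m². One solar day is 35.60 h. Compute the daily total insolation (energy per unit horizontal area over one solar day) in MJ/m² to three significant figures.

Solar longitude: L_s = 360° × (133 − 57)/563.50 = 48.554°.
sin δ = sin 72.50° × sin 48.554° = 0.71488, so δ = +45.634°.
cos h₀ = −tan(+41.1°) tan(+45.634°) = -0.8919, h₀ = 2.6723 rad.
Bracket: h₀ sin ϕ sin δ + cos ϕ cos δ sin h₀ = 2.6723×0.65738×0.71488 + 0.75356×0.69924×0.45230 = 1.255842 + 0.238326 = 1.494168.
Q̄ = (S_0/π) × [bracket] = (2030/π) × 1.494168 = 965.49 W/m².
Daily total = Q̄ × 35.60 h × 3600 s/h = 965.49 × 35.60 × 3600 / 10⁶ = 123.7 MJ/m².

124 MJ/m²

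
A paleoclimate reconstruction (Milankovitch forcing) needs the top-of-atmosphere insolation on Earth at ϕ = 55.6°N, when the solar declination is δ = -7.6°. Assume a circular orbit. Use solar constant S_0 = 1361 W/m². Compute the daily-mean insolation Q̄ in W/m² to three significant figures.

Q̄ ≈ 173 W/m²

cos h₀ = −tan(+55.6°) tan(-7.600°) = 0.1949, h₀ = 1.3747 rad.
Bracket: h₀ sin ϕ sin δ + cos ϕ cos δ sin h₀ = 1.3747×0.82511×-0.13226 + 0.56497×0.99122×0.98083 = -0.150020 + 0.549274 = 0.399254.
Q̄ = (S_0/π) × [bracket] = (1361/π) × 0.399254 = 173.0 W/m².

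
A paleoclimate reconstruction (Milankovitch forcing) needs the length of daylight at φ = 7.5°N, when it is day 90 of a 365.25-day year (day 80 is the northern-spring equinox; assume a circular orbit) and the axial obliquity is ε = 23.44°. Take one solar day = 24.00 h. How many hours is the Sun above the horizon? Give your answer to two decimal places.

12.07 h

Solar longitude: λ_s = 360° × (90 − 80)/365.25 = 9.856°.
sin δ = sin 23.44° × sin 9.856° = 0.06809, so δ = +3.904°.
cos H₀ = −tan φ · tan δ = −tan(+7.5°) × tan(+3.904°) = -0.0090, so H₀ = 1.5798 rad = 90.51°.
Daylight = 2H₀/(2π) × 24.00 h = (1.5798/π) × 24.00 = 12.07 h.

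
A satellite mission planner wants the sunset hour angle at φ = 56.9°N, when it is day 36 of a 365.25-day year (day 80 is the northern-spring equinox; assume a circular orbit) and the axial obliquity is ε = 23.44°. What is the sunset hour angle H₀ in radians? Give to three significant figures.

Solar longitude: λ_s = 360° × (36 − 80)/365.25 = -43.368°, i.e. -43.368° + 360° = 316.632°.
sin δ = sin 23.44° × sin 316.632° = -0.27315, so δ = -15.852°.
cos H₀ = −tan φ · tan δ = −tan(+56.9°) × tan(-15.852°) = 0.4356, so H₀ = 1.1201 rad = 64.18°.

H₀ = 1.12 rad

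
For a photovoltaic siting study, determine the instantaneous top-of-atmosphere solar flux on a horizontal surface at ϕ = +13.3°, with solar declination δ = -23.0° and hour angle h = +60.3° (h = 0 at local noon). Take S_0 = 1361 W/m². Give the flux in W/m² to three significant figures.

482 W/m²

cos θ_z = sin ϕ sin δ + cos ϕ cos δ cos h = -0.089888 + 0.443840 = 0.353952.
Flux = S_0 · cos θ_z = 1361 × 0.353952 = 481.7 W/m².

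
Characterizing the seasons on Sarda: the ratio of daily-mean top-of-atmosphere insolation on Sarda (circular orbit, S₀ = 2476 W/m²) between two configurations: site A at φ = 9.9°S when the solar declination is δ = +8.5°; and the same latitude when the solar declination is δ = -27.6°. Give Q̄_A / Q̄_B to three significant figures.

— Configuration A (φ=-9.9°):
cos H₀ = −tan(-9.9°) tan(+8.500°) = 0.0261, H₀ = 1.5447 rad.
Bracket: H₀ sin φ sin δ + cos φ cos δ sin H₀ = 1.5447×-0.17193×0.14781 + 0.98511×0.98902×0.99966 = -0.039255 + 0.973962 = 0.934707.
Q̄ = (S₀/π) × [bracket] = (2476/π) × 0.934707 = 736.68 W/m².
— Configuration B (φ=-9.9°):
cos H₀ = −tan(-9.9°) tan(-27.600°) = -0.0912, H₀ = 1.6622 rad.
Bracket: H₀ sin φ sin δ + cos φ cos δ sin H₀ = 1.6622×-0.17193×-0.46330 + 0.98511×0.88620×0.99583 = 0.132403 + 0.869364 = 1.001767.
Q̄ = (S₀/π) × [bracket] = (2476/π) × 1.001767 = 789.53 W/m².
Ratio Q̄_A / Q̄_B = 736.68 / 789.53 = 0.9331.

Q̄_A / Q̄_B ≈ 0.933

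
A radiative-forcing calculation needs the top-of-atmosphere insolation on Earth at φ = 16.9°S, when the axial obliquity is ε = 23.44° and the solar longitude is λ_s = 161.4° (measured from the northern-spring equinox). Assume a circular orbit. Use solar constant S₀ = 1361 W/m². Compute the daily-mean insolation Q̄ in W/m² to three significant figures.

Solar declination: sin δ = sin ε · sin λ_s = sin 23.44° × sin 161.4° = 0.12688, so δ = +7.289°.
cos H₀ = −tan(-16.9°) tan(+7.289°) = 0.0389, H₀ = 1.5319 rad.
Bracket: H₀ sin φ sin δ + cos φ cos δ sin H₀ = 1.5319×-0.29070×0.12688 + 0.95681×0.99192×0.99924 = -0.056503 + 0.948358 = 0.891855.
Q̄ = (S₀/π) × [bracket] = (1361/π) × 0.891855 = 386.4 W/m².

Q̄ ≈ 386 W/m²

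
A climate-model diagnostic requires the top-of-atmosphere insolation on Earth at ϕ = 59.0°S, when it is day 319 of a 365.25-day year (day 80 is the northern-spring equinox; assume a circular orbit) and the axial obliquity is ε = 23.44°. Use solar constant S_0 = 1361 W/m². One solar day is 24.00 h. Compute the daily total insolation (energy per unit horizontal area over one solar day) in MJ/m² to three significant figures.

Solar longitude: L_s = 360° × (319 − 80)/365.25 = 235.565°.
sin δ = sin 23.44° × sin 235.565° = -0.32808, so δ = -19.152°.
cos h₀ = −tan(-59.0°) tan(-19.152°) = -0.5780, h₀ = 2.1871 rad.
Bracket: h₀ sin ϕ sin δ + cos ϕ cos δ sin h₀ = 2.1871×-0.85717×-0.32808 + 0.51504×0.94465×0.81603 = 0.615057 + 0.397025 = 1.012082.
Q̄ = (S_0/π) × [bracket] = (1361/π) × 1.012082 = 438.45 W/m².
Daily total = Q̄ × 24.00 h × 3600 s/h = 438.45 × 24.00 × 3600 / 10⁶ = 37.88 MJ/m².

37.9 MJ/m²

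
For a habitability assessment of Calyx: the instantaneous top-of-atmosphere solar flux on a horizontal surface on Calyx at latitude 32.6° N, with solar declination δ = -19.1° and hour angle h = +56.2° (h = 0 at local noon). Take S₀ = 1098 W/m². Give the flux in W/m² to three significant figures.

293 W/m²

cos θ_z = sin φ sin δ + cos φ cos δ cos h = -0.176295 + 0.442853 = 0.266558.
Flux = S₀ · cos θ_z = 1098 × 0.266558 = 292.7 W/m².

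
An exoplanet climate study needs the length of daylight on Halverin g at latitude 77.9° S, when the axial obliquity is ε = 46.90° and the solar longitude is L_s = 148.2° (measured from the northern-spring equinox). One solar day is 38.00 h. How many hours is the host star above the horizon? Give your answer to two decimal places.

0.00 h

Solar declination: sin δ = sin ε · sin L_s = sin 46.90° × sin 148.2° = 0.38476, so δ = +22.629°.
cos h₀ = −tan ϕ · tan δ = 1.9445 ≥ 1, so the host star never rises (polar night) and h₀ = 0.
Daylight = 2h₀/(2π) × 38.00 h = (0.0000/π) × 38.00 = 0.00 h.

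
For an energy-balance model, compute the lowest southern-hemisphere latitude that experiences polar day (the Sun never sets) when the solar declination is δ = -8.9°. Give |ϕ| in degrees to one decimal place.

|ϕ| = 81.1°

Polar day requires cos h₀ = −tan ϕ tan δ ≤ −1, i.e. tan ϕ tan δ ≥ 1.
The boundary is |tan ϕ| · |tan δ| = 1, so |ϕ| = 90° − |δ| = 90° − 8.9° = 81.1° in the southern hemisphere.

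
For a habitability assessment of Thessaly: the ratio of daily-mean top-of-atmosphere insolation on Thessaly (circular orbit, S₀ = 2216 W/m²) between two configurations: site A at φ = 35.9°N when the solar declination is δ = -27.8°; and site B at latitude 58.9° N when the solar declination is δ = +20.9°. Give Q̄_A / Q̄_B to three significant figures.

— Configuration A (φ=+35.9°):
cos H₀ = −tan(+35.9°) tan(-27.800°) = 0.3817, H₀ = 1.1792 rad.
Bracket: H₀ sin φ sin δ + cos φ cos δ sin H₀ = 1.1792×0.58637×-0.46639 + 0.81004×0.88458×0.92430 = -0.322484 + 0.662303 = 0.339819.
Q̄ = (S₀/π) × [bracket] = (2216/π) × 0.339819 = 239.70 W/m².
— Configuration B (φ=+58.9°):
cos H₀ = −tan(+58.9°) tan(+20.900°) = -0.6330, H₀ = 2.2562 rad.
Bracket: H₀ sin φ sin δ + cos φ cos δ sin H₀ = 2.2562×0.85627×0.35674 + 0.51653×0.93420×0.77413 = 0.689192 + 0.373550 = 1.062742.
Q̄ = (S₀/π) × [bracket] = (2216/π) × 1.062742 = 749.63 W/m².
Ratio Q̄_A / Q̄_B = 239.70 / 749.63 = 0.3198.

Q̄_A / Q̄_B ≈ 0.320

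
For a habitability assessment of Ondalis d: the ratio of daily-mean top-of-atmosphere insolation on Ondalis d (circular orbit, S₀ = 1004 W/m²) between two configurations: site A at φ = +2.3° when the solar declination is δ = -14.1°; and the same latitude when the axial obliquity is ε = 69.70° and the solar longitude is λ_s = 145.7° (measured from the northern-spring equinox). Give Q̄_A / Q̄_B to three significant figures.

— Configuration A (φ=+2.3°):
cos H₀ = −tan(+2.3°) tan(-14.100°) = 0.0101, H₀ = 1.5607 rad.
Bracket: H₀ sin φ sin δ + cos φ cos δ sin H₀ = 1.5607×0.04013×-0.24362 + 0.99919×0.96987×0.99995 = -0.015258 + 0.969036 = 0.953778.
Q̄ = (S₀/π) × [bracket] = (1004/π) × 0.953778 = 304.81 W/m².
— Configuration B (φ=+2.3°):
Solar declination: sin δ = sin ε · sin λ_s = sin 69.70° × sin 145.7° = 0.52852, so δ = +31.906°.
cos H₀ = −tan(+2.3°) tan(+31.906°) = -0.0250, H₀ = 1.5958 rad.
Bracket: H₀ sin φ sin δ + cos φ cos δ sin H₀ = 1.5958×0.04013×0.52852 + 0.99919×0.84892×0.99969 = 0.033846 + 0.847969 = 0.881815.
Q̄ = (S₀/π) × [bracket] = (1004/π) × 0.881815 = 281.81 W/m².
Ratio Q̄_A / Q̄_B = 304.81 / 281.81 = 1.082.

Q̄_A / Q̄_B ≈ 1.08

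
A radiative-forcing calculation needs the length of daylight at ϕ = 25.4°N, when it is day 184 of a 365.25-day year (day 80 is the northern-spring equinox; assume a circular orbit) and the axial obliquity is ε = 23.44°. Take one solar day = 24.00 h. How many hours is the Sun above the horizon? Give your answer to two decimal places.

13.54 h

Solar longitude: L_s = 360° × (184 − 80)/365.25 = 102.505°.
sin δ = sin 23.44° × sin 102.505° = 0.38835, so δ = +22.852°.
cos h₀ = −tan ϕ · tan δ = −tan(+25.4°) × tan(+22.852°) = -0.2001, so h₀ = 1.7723 rad = 101.54°.
Daylight = 2h₀/(2π) × 24.00 h = (1.7723/π) × 24.00 = 13.54 h.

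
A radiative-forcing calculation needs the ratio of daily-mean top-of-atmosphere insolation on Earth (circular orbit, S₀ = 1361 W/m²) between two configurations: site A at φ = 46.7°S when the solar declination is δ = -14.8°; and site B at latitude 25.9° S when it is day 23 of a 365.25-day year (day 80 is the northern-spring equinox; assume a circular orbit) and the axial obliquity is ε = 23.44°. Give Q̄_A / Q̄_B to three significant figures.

— Configuration A (φ=-46.7°):
cos H₀ = −tan(-46.7°) tan(-14.800°) = -0.2804, H₀ = 1.8550 rad.
Bracket: H₀ sin φ sin δ + cos φ cos δ sin H₀ = 1.8550×-0.72777×-0.25545 + 0.68582×0.96682×0.95989 = 0.344861 + 0.636469 = 0.981330.
Q̄ = (S₀/π) × [bracket] = (1361/π) × 0.981330 = 425.13 W/m².
— Configuration B (φ=-25.9°):
Solar longitude: λ_s = 360° × (23 − 80)/365.25 = -56.181°, i.e. -56.181° + 360° = 303.819°.
sin δ = sin 23.44° × sin 303.819° = -0.33048, so δ = -19.298°.
cos H₀ = −tan(-25.9°) tan(-19.298°) = -0.1700, H₀ = 1.7417 rad.
Bracket: H₀ sin φ sin δ + cos φ cos δ sin H₀ = 1.7417×-0.43680×-0.33048 + 0.89956×0.94381×0.98544 = 0.251421 + 0.836652 = 1.088073.
Q̄ = (S₀/π) × [bracket] = (1361/π) × 1.088073 = 471.37 W/m².
Ratio Q̄_A / Q̄_B = 425.13 / 471.37 = 0.9019.

Q̄_A / Q̄_B ≈ 0.902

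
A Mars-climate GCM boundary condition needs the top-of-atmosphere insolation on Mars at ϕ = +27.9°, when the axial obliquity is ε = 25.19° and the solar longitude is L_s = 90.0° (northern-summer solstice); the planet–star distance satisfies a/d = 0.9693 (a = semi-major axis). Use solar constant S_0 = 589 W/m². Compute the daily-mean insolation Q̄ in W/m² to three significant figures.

Solar declination: sin δ = sin ε · sin L_s = sin 25.19° × sin 90.0° = 0.42562, so δ = +25.190°.
cos h₀ = −tan(+27.9°) tan(+25.190°) = -0.2490, h₀ = 1.8225 rad.
Bracket: h₀ sin ϕ sin δ + cos ϕ cos δ sin h₀ = 1.8225×0.46793×0.42562 + 0.88377×0.90490×0.96849 = 0.362970 + 0.774524 = 1.137494.
Inverse-square distance factor (a/d)² = 0.9693² = 0.939542.
Q̄ = (S_0/π) × 0.939542 × [bracket] = (589/π) × 0.939542 × 1.137494 = 200.4 W/m².

Q̄ ≈ 200 W/m²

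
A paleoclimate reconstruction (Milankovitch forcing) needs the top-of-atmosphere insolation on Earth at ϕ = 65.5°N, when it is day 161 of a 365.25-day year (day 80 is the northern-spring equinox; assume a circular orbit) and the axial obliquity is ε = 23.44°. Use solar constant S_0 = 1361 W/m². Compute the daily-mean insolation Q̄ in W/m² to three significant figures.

Solar longitude: L_s = 360° × (161 − 80)/365.25 = 79.836°.
sin δ = sin 23.44° × sin 79.836° = 0.39155, so δ = +23.051°.
cos h₀ = −tan(+65.5°) tan(+23.051°) = -0.9337, h₀ = 2.7755 rad.
Bracket: h₀ sin ϕ sin δ + cos ϕ cos δ sin h₀ = 2.7755×0.90996×0.39155 + 0.41469×0.92016×0.35801 = 0.988896 + 0.136610 = 1.125506.
Q̄ = (S_0/π) × [bracket] = (1361/π) × 1.125506 = 487.6 W/m².

Q̄ ≈ 488 W/m²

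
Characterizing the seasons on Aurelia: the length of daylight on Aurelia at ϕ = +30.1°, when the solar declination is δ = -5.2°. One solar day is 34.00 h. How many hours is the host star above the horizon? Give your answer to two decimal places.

16.43 h

cos h₀ = −tan ϕ · tan δ = −tan(+30.1°) × tan(-5.200°) = 0.0528, so h₀ = 1.5180 rad = 86.98°.
Daylight = 2h₀/(2π) × 34.00 h = (1.5180/π) × 34.00 = 16.43 h.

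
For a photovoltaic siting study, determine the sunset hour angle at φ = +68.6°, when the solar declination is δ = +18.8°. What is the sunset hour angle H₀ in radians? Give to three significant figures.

cos H₀ = −tan φ · tan δ = −tan(+68.6°) × tan(+18.800°) = -0.8687, so H₀ = 2.6233 rad = 150.30°.

H₀ = 2.62 rad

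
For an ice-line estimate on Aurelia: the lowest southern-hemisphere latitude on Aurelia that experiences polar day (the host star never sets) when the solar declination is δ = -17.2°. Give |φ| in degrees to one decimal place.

|φ| = 72.8°

Polar day requires cos H₀ = −tan φ tan δ ≤ −1, i.e. tan φ tan δ ≥ 1.
The boundary is |tan φ| · |tan δ| = 1, so |φ| = 90° − |δ| = 90° − 17.2° = 72.8° in the southern hemisphere.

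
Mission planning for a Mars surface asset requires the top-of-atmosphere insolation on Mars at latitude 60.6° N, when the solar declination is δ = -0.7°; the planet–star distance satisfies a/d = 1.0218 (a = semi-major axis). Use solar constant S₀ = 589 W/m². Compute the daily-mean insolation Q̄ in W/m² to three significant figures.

cos H₀ = −tan(+60.6°) tan(-0.700°) = 0.0217, H₀ = 1.5491 rad.
Bracket: H₀ sin φ sin δ + cos φ cos δ sin H₀ = 1.5491×0.87121×-0.01222 + 0.49090×0.99993×0.99976 = -0.016492 + 0.490748 = 0.474256.
Inverse-square distance factor (a/d)² = 1.0218² = 1.044075.
Q̄ = (S₀/π) × 1.044075 × [bracket] = (589/π) × 1.044075 × 0.474256 = 92.83 W/m².

Q̄ ≈ 92.8 W/m²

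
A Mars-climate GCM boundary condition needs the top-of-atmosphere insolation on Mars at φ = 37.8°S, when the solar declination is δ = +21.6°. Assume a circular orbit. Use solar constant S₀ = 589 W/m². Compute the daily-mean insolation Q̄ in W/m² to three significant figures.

cos H₀ = −tan(-37.8°) tan(+21.600°) = 0.3071, H₀ = 1.2586 rad.
Bracket: H₀ sin φ sin δ + cos φ cos δ sin H₀ = 1.2586×-0.61291×0.36812 + 0.79016×0.92978×0.95167 = -0.283971 + 0.699168 = 0.415197.
Q̄ = (S₀/π) × [bracket] = (589/π) × 0.415197 = 77.84 W/m².

Q̄ ≈ 77.8 W/m²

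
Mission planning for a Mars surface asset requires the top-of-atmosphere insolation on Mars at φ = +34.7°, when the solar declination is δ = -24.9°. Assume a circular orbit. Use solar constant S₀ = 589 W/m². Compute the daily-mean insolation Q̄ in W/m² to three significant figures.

cos H₀ = −tan(+34.7°) tan(-24.900°) = 0.3214, H₀ = 1.2436 rad.
Bracket: H₀ sin φ sin δ + cos φ cos δ sin H₀ = 1.2436×0.56928×-0.42104 + 0.82214×0.90704×0.94694 = -0.298078 + 0.706146 = 0.408068.
Q̄ = (S₀/π) × [bracket] = (589/π) × 0.408068 = 76.51 W/m².

Q̄ ≈ 76.5 W/m²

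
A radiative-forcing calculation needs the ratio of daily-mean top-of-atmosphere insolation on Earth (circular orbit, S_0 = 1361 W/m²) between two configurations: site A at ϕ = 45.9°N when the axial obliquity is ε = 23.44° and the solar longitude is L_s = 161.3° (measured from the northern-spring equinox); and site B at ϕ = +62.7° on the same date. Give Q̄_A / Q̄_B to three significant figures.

Q̄_A / Q̄_B ≈ 1.30

— Configuration A (ϕ=+45.9°):
Solar declination: sin δ = sin ε · sin L_s = sin 23.44° × sin 161.3° = 0.12754, so δ = +7.327°.
cos h₀ = −tan(+45.9°) tan(+7.327°) = -0.1327, h₀ = 1.7039 rad.
Bracket: h₀ sin ϕ sin δ + cos ϕ cos δ sin h₀ = 1.7039×0.71813×0.12754 + 0.69591×0.99183×0.99116 = 0.156061 + 0.684123 = 0.840184.
Q̄ = (S_0/π) × [bracket] = (1361/π) × 0.840184 = 363.98 W/m².
— Configuration B (ϕ=+62.7°):
cos h₀ = −tan(+62.7°) tan(+7.327°) = -0.2491, h₀ = 1.8226 rad.
Bracket: h₀ sin ϕ sin δ + cos ϕ cos δ sin h₀ = 1.8226×0.88862×0.12754 + 0.45865×0.99183×0.96847 = 0.206564 + 0.440560 = 0.647124.
Q̄ = (S_0/π) × [bracket] = (1361/π) × 0.647124 = 280.35 W/m².
Ratio Q̄_A / Q̄_B = 363.98 / 280.35 = 1.298.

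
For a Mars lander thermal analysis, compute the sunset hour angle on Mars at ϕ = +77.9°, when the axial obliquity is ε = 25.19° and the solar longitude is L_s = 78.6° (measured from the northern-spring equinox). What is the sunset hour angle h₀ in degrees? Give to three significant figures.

Solar declination: sin δ = sin ε · sin L_s = sin 25.19° × sin 78.6° = 0.41722, so δ = +24.659°.
Sunrise equation: cos h₀ = −tan ϕ · tan δ = -2.1415 ≤ −1, so the Sun never sets (polar day) and h₀ = π.

h₀ = 180°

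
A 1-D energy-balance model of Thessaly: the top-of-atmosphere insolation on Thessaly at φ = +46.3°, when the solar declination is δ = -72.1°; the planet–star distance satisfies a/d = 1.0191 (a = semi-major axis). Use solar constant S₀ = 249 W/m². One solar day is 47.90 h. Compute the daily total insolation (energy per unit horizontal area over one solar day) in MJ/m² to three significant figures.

cos H₀ = −tan(+46.3°) tan(-72.100°) = 3.2398 ≥ 1 ⇒ polar night, H₀ = 0 and Q̄ = 0.
Inverse-square distance factor (a/d)² = 1.0191² = 1.038565.
Daily total = Q̄ × 47.90 h × 3600 s/h = 0.00 MJ/m².

0.00 MJ/m²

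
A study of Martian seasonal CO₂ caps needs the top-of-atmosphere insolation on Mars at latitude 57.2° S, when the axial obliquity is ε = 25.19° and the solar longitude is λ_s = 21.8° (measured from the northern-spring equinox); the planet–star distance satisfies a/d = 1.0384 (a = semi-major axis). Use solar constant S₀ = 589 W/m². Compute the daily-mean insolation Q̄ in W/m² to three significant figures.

Q̄ ≈ 69.3 W/m²

Solar declination: sin δ = sin ε · sin λ_s = sin 25.19° × sin 21.8° = 0.15806, so δ = +9.094°.
cos H₀ = −tan(-57.2°) tan(+9.094°) = 0.2484, H₀ = 1.3198 rad.
Bracket: H₀ sin φ sin δ + cos φ cos δ sin H₀ = 1.3198×-0.84057×0.15806 + 0.54171×0.98743×0.96866 = -0.175349 + 0.518137 = 0.342788.
Inverse-square distance factor (a/d)² = 1.0384² = 1.078275.
Q̄ = (S₀/π) × 1.078275 × [bracket] = (589/π) × 1.078275 × 0.342788 = 69.30 W/m².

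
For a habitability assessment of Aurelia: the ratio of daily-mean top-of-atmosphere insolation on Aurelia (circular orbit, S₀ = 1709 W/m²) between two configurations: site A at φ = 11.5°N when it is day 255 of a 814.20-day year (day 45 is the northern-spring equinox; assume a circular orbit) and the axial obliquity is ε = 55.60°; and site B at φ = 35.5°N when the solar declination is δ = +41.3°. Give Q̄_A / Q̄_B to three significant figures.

— Configuration A (φ=+11.5°):
Solar longitude: λ_s = 360° × (255 − 45)/814.20 = 92.852°.
sin δ = sin 55.60° × sin 92.852° = 0.82409, so δ = +55.497°.
cos H₀ = −tan(+11.5°) tan(+55.497°) = -0.2960, H₀ = 1.8713 rad.
Bracket: H₀ sin φ sin δ + cos φ cos δ sin H₀ = 1.8713×0.19937×0.82409 + 0.97992×0.56646×0.95519 = 0.307452 + 0.530212 = 0.837664.
Q̄ = (S₀/π) × [bracket] = (1709/π) × 0.837664 = 455.68 W/m².
— Configuration B (φ=+35.5°):
cos H₀ = −tan(+35.5°) tan(+41.300°) = -0.6266, H₀ = 2.2480 rad.
Bracket: H₀ sin φ sin δ + cos φ cos δ sin H₀ = 2.2480×0.58070×0.66000 + 0.81412×0.75126×0.77931 = 0.861573 + 0.476638 = 1.338211.
Q̄ = (S₀/π) × [bracket] = (1709/π) × 1.338211 = 727.98 W/m².
Ratio Q̄_A / Q̄_B = 455.68 / 727.98 = 0.6260.

Q̄_A / Q̄_B ≈ 0.626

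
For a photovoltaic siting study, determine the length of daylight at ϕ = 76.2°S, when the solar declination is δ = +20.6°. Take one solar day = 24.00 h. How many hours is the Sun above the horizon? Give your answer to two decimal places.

cos h₀ = −tan ϕ · tan δ = 1.5303 ≥ 1, so the Sun never rises (polar night) and h₀ = 0.
Daylight = 2h₀/(2π) × 24.00 h = (0.0000/π) × 24.00 = 0.00 h.

0.00 h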